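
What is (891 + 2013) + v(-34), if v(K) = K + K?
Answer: 2836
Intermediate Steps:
v(K) = 2*K
(891 + 2013) + v(-34) = (891 + 2013) + 2*(-34) = 2904 - 68 = 2836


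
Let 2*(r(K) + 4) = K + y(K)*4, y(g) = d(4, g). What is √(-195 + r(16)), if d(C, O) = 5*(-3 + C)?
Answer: I*√181 ≈ 13.454*I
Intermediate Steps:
d(C, O) = -15 + 5*C
y(g) = 5 (y(g) = -15 + 5*4 = -15 + 20 = 5)
r(K) = 6 + K/2 (r(K) = -4 + (K + 5*4)/2 = -4 + (K + 20)/2 = -4 + (20 + K)/2 = -4 + (10 + K/2) = 6 + K/2)
√(-195 + r(16)) = √(-195 + (6 + (½)*16)) = √(-195 + (6 + 8)) = √(-195 + 14) = √(-181) = I*√181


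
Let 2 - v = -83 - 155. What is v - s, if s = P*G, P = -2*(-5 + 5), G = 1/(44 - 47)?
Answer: 240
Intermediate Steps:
G = -⅓ (G = 1/(-3) = -⅓ ≈ -0.33333)
P = 0 (P = -2*0 = 0)
s = 0 (s = 0*(-⅓) = 0)
v = 240 (v = 2 - (-83 - 155) = 2 - 1*(-238) = 2 + 238 = 240)
v - s = 240 - 1*0 = 240 + 0 = 240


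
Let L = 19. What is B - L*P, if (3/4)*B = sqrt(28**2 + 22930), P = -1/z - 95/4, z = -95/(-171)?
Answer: 9709/20 + 4*sqrt(23714)/3 ≈ 690.77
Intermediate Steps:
z = 5/9 (z = -95*(-1/171) = 5/9 ≈ 0.55556)
P = -511/20 (P = -1/5/9 - 95/4 = -1*9/5 - 95*1/4 = -9/5 - 95/4 = -511/20 ≈ -25.550)
B = 4*sqrt(23714)/3 (B = 4*sqrt(28**2 + 22930)/3 = 4*sqrt(784 + 22930)/3 = 4*sqrt(23714)/3 ≈ 205.32)
B - L*P = 4*sqrt(23714)/3 - 19*(-511)/20 = 4*sqrt(23714)/3 - 1*(-9709/20) = 4*sqrt(23714)/3 + 9709/20 = 9709/20 + 4*sqrt(23714)/3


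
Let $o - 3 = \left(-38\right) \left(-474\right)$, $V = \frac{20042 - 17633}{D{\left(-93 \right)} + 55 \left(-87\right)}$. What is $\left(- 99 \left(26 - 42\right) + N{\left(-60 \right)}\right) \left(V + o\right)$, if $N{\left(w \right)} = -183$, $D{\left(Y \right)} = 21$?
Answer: $\frac{40078430817}{1588} \approx 2.5238 \cdot 10^{7}$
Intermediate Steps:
$V = - \frac{803}{1588}$ ($V = \frac{20042 - 17633}{21 + 55 \left(-87\right)} = \frac{2409}{21 - 4785} = \frac{2409}{-4764} = 2409 \left(- \frac{1}{4764}\right) = - \frac{803}{1588} \approx -0.50567$)
$o = 18015$ ($o = 3 - -18012 = 3 + 18012 = 18015$)
$\left(- 99 \left(26 - 42\right) + N{\left(-60 \right)}\right) \left(V + o\right) = \left(- 99 \left(26 - 42\right) - 183\right) \left(- \frac{803}{1588} + 18015\right) = \left(\left(-99\right) \left(-16\right) - 183\right) \frac{28607017}{1588} = \left(1584 - 183\right) \frac{28607017}{1588} = 1401 \cdot \frac{28607017}{1588} = \frac{40078430817}{1588}$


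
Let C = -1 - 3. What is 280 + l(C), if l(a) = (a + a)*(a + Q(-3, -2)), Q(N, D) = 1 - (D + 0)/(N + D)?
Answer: 1536/5 ≈ 307.20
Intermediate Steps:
C = -4
Q(N, D) = 1 - D/(D + N)
l(a) = 2*a*(⅗ + a) (l(a) = (a + a)*(a - 3/(-2 - 3)) = (2*a)*(a - 3/(-5)) = (2*a)*(a - 3*(-⅕)) = (2*a)*(a + ⅗) = (2*a)*(⅗ + a) = 2*a*(⅗ + a))
280 + l(C) = 280 + (⅖)*(-4)*(3 + 5*(-4)) = 280 + (⅖)*(-4)*(3 - 20) = 280 + (⅖)*(-4)*(-17) = 280 + 136/5 = 1536/5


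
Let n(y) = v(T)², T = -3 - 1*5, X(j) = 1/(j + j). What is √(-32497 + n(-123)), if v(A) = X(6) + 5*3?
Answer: I*√4646807/12 ≈ 179.64*I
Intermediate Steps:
X(j) = 1/(2*j)
T = -8 (T = -3 - 5 = -8)
v(A) = 181/12 (v(A) = (½)/6 + 5*3 = (½)*(⅙) + 15 = 1/12 + 15 = 181/12)
n(y) = 32761/144 (n(y) = (181/12)² = 32761/144)
√(-32497 + n(-123)) = √(-32497 + 32761/144) = √(-4646807/144) = I*√4646807/12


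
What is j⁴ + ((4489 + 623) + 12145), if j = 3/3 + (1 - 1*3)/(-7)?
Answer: 41440618/2401 ≈ 17260.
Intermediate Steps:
j = 9/7 (j = 3*(⅓) + (1 - 3)*(-⅐) = 1 - 2*(-⅐) = 1 + 2/7 = 9/7 ≈ 1.2857)
j⁴ + ((4489 + 623) + 12145) = (9/7)⁴ + ((4489 + 623) + 12145) = 6561/2401 + (5112 + 12145) = 6561/2401 + 17257 = 41440618/2401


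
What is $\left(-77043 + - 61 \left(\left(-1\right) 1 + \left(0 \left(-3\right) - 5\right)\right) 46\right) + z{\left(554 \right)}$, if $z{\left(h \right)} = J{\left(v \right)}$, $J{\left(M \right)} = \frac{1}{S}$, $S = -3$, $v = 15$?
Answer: $- \frac{180622}{3} \approx -60207.0$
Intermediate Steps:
$J{\left(M \right)} = - \frac{1}{3}$ ($J{\left(M \right)} = \frac{1}{-3} = - \frac{1}{3}$)
$z{\left(h \right)} = - \frac{1}{3}$
$\left(-77043 + - 61 \left(\left(-1\right) 1 + \left(0 \left(-3\right) - 5\right)\right) 46\right) + z{\left(554 \right)} = \left(-77043 + - 61 \left(\left(-1\right) 1 + \left(0 \left(-3\right) - 5\right)\right) 46\right) - \frac{1}{3} = \left(-77043 + - 61 \left(-1 + \left(0 - 5\right)\right) 46\right) - \frac{1}{3} = \left(-77043 + - 61 \left(-1 - 5\right) 46\right) - \frac{1}{3} = \left(-77043 + \left(-61\right) \left(-6\right) 46\right) - \frac{1}{3} = \left(-77043 + 366 \cdot 46\right) - \frac{1}{3} = \left(-77043 + 16836\right) - \frac{1}{3} = -60207 - \frac{1}{3} = - \frac{180622}{3}$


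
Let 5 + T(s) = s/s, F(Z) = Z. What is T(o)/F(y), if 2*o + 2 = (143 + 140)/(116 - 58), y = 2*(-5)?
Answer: ⅖ ≈ 0.40000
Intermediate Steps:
y = -10
o = 167/116 (o = -1 + ((143 + 140)/(116 - 58))/2 = -1 + (283/58)/2 = -1 + (283*(1/58))/2 = -1 + (½)*(283/58) = -1 + 283/116 = 167/116 ≈ 1.4397)
T(s) = -4 (T(s) = -5 + s/s = -5 + 1 = -4)
T(o)/F(y) = -4/(-10) = -4*(-⅒) = ⅖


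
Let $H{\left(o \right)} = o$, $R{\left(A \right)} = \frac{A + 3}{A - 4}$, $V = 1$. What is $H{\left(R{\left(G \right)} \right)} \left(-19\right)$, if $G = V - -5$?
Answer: $- \frac{171}{2} \approx -85.5$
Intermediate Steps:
$G = 6$ ($G = 1 - -5 = 1 + 5 = 6$)
$R{\left(A \right)} = \frac{3 + A}{-4 + A}$
$H{\left(R{\left(G \right)} \right)} \left(-19\right) = \frac{3 + 6}{-4 + 6} \left(-19\right) = \frac{1}{2} \cdot 9 \left(-19\right) = \frac{9}{2} \left(-19\right) = - \frac{171}{2}$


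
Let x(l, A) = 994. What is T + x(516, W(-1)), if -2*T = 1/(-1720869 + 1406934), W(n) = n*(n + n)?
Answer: 624102781/627870 ≈ 994.00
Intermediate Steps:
W(n) = 2*n**2 (W(n) = n*(2*n) = 2*n**2)
T = 1/627870 (T = -1/(2*(-1720869 + 1406934)) = -1/2/(-313935) = -1/2*(-1/313935) = 1/627870 ≈ 1.5927e-6)
T + x(516, W(-1)) = 1/627870 + 994 = 624102781/627870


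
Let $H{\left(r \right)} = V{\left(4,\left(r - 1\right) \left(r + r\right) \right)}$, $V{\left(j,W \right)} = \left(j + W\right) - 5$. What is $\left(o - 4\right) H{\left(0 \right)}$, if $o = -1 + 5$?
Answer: $0$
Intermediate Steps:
$V{\left(j,W \right)} = -5 + W + j$ ($V{\left(j,W \right)} = \left(W + j\right) - 5 = -5 + W + j$)
$o = 4$
$H{\left(r \right)} = -1 + 2 r \left(-1 + r\right)$ ($H{\left(r \right)} = -5 + \left(r - 1\right) \left(r + r\right) + 4 = -5 + \left(-1 + r\right) 2 r + 4 = -5 + 2 r \left(-1 + r\right) + 4 = -1 + 2 r \left(-1 + r\right)$)
$\left(o - 4\right) H{\left(0 \right)} = \left(4 - 4\right) \left(-1 + 2 \cdot 0 \left(-1 + 0\right)\right) = 0 \left(-1 + 2 \cdot 0 \left(-1\right)\right) = 0 \left(-1 + 0\right) = 0 \left(-1\right) = 0$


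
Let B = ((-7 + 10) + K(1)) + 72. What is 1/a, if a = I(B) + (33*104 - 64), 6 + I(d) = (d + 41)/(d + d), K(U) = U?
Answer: 152/511141 ≈ 0.00029737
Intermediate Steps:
B = 76 (B = ((-7 + 10) + 1) + 72 = (3 + 1) + 72 = 4 + 72 = 76)
I(d) = -6 + (41 + d)/(2*d) (I(d) = -6 + (d + 41)/(d + d) = -6 + (41 + d)/((2*d)) = -6 + (41 + d)*(1/(2*d)) = -6 + (41 + d)/(2*d))
a = 511141/152 (a = (½)*(41 - 11*76)/76 + (33*104 - 64) = (½)*(1/76)*(41 - 836) + (3432 - 64) = (½)*(1/76)*(-795) + 3368 = -795/152 + 3368 = 511141/152 ≈ 3362.8)
1/a = 1/(511141/152) = 152/511141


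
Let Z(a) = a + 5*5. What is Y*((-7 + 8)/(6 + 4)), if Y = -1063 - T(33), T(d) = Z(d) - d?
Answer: -544/5 ≈ -108.80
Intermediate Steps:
Z(a) = 25 + a (Z(a) = a + 25 = 25 + a)
T(d) = 25 (T(d) = (25 + d) - d = 25)
Y = -1088 (Y = -1063 - 1*25 = -1063 - 25 = -1088)
Y*((-7 + 8)/(6 + 4)) = -1088*(-7 + 8)/(6 + 4) = -1088/10 = -1088*⅒ = -544/5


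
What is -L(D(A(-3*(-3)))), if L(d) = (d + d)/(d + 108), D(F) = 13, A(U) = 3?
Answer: -26/121 ≈ -0.21488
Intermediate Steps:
L(d) = 2*d/(108 + d) (L(d) = (2*d)/(108 + d) = 2*d/(108 + d))
-L(D(A(-3*(-3)))) = -2*13/(108 + 13) = -2*13/121 = -1*26/121 = -26/121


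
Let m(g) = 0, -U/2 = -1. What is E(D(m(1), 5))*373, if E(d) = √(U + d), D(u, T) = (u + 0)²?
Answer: 373*√2 ≈ 527.50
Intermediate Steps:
U = 2 (U = -2*(-1) = 2)
D(u, T) = u²
E(d) = √(2 + d)
E(D(m(1), 5))*373 = √(2 + 0²)*373 = √(2 + 0)*373 = √2*373 = 373*√2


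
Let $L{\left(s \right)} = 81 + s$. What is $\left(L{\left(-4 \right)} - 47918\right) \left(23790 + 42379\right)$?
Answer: $-3165591129$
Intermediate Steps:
$\left(L{\left(-4 \right)} - 47918\right) \left(23790 + 42379\right) = \left(\left(81 - 4\right) - 47918\right) \left(23790 + 42379\right) = \left(77 - 47918\right) 66169 = \left(-47841\right) 66169 = -3165591129$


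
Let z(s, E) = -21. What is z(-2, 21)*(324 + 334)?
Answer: -13818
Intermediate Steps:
z(-2, 21)*(324 + 334) = -21*(324 + 334) = -21*658 = -13818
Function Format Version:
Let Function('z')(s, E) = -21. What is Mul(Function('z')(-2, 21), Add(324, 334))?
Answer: -13818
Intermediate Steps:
Mul(Function('z')(-2, 21), Add(324, 334)) = Mul(-21, Add(324, 334)) = Mul(-21, 658) = -13818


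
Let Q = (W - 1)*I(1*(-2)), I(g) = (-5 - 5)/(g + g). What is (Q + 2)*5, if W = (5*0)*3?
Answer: -5/2 ≈ -2.5000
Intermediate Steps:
I(g) = -5/g (I(g) = -10*1/(2*g) = -5/g)
W = 0 (W = 0*3 = 0)
Q = -5/2 (Q = (0 - 1)*(-5/(1*(-2))) = -(-5)/(-2) = -(-5)*(-1)/2 = -1*5/2 = -5/2 ≈ -2.5000)
(Q + 2)*5 = (-5/2 + 2)*5 = -1/2*5 = -5/2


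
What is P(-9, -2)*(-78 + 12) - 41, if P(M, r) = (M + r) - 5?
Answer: 1015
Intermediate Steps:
P(M, r) = -5 + M + r
P(-9, -2)*(-78 + 12) - 41 = (-5 - 9 - 2)*(-78 + 12) - 41 = -16*(-66) - 41 = 1056 - 41 = 1015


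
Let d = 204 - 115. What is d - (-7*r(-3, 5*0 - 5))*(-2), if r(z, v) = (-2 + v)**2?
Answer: -597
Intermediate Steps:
d = 89
d - (-7*r(-3, 5*0 - 5))*(-2) = 89 - (-7*(-2 + (5*0 - 5))**2)*(-2) = 89 - (-7*(-2 + (0 - 5))**2)*(-2) = 89 - (-7*(-2 - 5)**2)*(-2) = 89 - (-7*(-7)**2)*(-2) = 89 - (-7*49)*(-2) = 89 - (-343)*(-2) = 89 - 1*686 = 89 - 686 = -597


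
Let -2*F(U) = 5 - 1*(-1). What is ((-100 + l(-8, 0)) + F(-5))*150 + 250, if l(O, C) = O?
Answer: -16400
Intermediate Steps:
F(U) = -3 (F(U) = -(5 - 1*(-1))/2 = -(5 + 1)/2 = -½*6 = -3)
((-100 + l(-8, 0)) + F(-5))*150 + 250 = ((-100 - 8) - 3)*150 + 250 = (-108 - 3)*150 + 250 = -111*150 + 250 = -16650 + 250 = -16400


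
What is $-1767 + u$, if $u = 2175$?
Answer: $408$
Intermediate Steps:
$-1767 + u = -1767 + 2175 = 408$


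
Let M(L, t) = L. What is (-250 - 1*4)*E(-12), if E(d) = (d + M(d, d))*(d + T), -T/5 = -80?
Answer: 2365248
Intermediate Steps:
T = 400 (T = -5*(-80) = 400)
E(d) = 2*d*(400 + d) (E(d) = (d + d)*(d + 400) = (2*d)*(400 + d) = 2*d*(400 + d))
(-250 - 1*4)*E(-12) = (-250 - 1*4)*(2*(-12)*(400 - 12)) = (-250 - 4)*(2*(-12)*388) = -254*(-9312) = 2365248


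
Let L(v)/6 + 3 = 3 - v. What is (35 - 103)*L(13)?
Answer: 5304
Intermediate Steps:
L(v) = -6*v (L(v) = -18 + 6*(3 - v) = -18 + (18 - 6*v) = -6*v)
(35 - 103)*L(13) = (35 - 103)*(-6*13) = -68*(-78) = 5304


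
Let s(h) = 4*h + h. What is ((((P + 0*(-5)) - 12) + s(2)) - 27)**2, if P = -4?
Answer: 1089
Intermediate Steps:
s(h) = 5*h
((((P + 0*(-5)) - 12) + s(2)) - 27)**2 = ((((-4 + 0*(-5)) - 12) + 5*2) - 27)**2 = ((((-4 + 0) - 12) + 10) - 27)**2 = (((-4 - 12) + 10) - 27)**2 = ((-16 + 10) - 27)**2 = (-6 - 27)**2 = (-33)**2 = 1089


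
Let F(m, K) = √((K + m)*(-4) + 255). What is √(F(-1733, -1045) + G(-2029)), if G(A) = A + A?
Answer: √(-4058 + 3*√1263) ≈ 62.86*I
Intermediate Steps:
F(m, K) = √(255 - 4*K - 4*m) (F(m, K) = √((-4*K - 4*m) + 255) = √(255 - 4*K - 4*m))
G(A) = 2*A
√(F(-1733, -1045) + G(-2029)) = √(√(255 - 4*(-1045) - 4*(-1733)) + 2*(-2029)) = √(√(255 + 4180 + 6932) - 4058) = √(√11367 - 4058) = √(3*√1263 - 4058) = √(-4058 + 3*√1263)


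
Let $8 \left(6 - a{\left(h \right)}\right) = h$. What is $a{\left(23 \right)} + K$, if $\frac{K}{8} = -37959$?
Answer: $- \frac{2429351}{8} \approx -3.0367 \cdot 10^{5}$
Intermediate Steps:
$K = -303672$ ($K = 8 \left(-37959\right) = -303672$)
$a{\left(h \right)} = 6 - \frac{h}{8}$
$a{\left(23 \right)} + K = \left(6 - \frac{23}{8}\right) - 303672 = \frac{25}{8} - 303672 = - \frac{2429351}{8}$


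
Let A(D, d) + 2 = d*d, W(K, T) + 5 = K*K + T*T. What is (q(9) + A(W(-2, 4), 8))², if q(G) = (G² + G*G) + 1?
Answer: 50625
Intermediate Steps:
q(G) = 1 + 2*G² (q(G) = (G² + G²) + 1 = 2*G² + 1 = 1 + 2*G²)
W(K, T) = -5 + K² + T² (W(K, T) = -5 + (K*K + T*T) = -5 + (K² + T²) = -5 + K² + T²)
A(D, d) = -2 + d² (A(D, d) = -2 + d*d = -2 + d²)
(q(9) + A(W(-2, 4), 8))² = ((1 + 2*9²) + (-2 + 8²))² = ((1 + 2*81) + (-2 + 64))² = ((1 + 162) + 62)² = (163 + 62)² = 225² = 50625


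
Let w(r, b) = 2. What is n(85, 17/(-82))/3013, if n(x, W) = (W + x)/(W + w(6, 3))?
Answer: 6953/442911 ≈ 0.015698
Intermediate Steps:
n(x, W) = (W + x)/(2 + W) (n(x, W) = (W + x)/(W + 2) = (W + x)/(2 + W))
n(85, 17/(-82))/3013 = ((17/(-82) + 85)/(2 + 17/(-82)))/3013 = ((17*(-1/82) + 85)/(2 + 17*(-1/82)))*(1/3013) = ((-17/82 + 85)/(2 - 17/82))*(1/3013) = ((6953/82)/(147/82))*(1/3013) = ((82/147)*(6953/82))*(1/3013) = (6953/147)*(1/3013) = 6953/442911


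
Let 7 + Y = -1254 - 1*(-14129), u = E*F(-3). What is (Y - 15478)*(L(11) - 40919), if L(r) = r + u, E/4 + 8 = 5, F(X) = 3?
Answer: 106863840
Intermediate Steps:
E = -12 (E = -32 + 4*5 = -32 + 20 = -12)
u = -36 (u = -12*3 = -36)
Y = 12868 (Y = -7 + (-1254 - 1*(-14129)) = -7 + (-1254 + 14129) = -7 + 12875 = 12868)
L(r) = -36 + r (L(r) = r - 36 = -36 + r)
(Y - 15478)*(L(11) - 40919) = (12868 - 15478)*((-36 + 11) - 40919) = -2610*(-25 - 40919) = -2610*(-40944) = 106863840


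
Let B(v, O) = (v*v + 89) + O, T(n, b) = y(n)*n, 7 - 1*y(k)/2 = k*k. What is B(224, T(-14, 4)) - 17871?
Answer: 37686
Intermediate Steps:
y(k) = 14 - 2*k**2 (y(k) = 14 - 2*k*k = 14 - 2*k**2)
T(n, b) = n*(14 - 2*n**2) (T(n, b) = (14 - 2*n**2)*n = n*(14 - 2*n**2))
B(v, O) = 89 + O + v**2 (B(v, O) = (v**2 + 89) + O = (89 + v**2) + O = 89 + O + v**2)
B(224, T(-14, 4)) - 17871 = (89 + 2*(-14)*(7 - 1*(-14)**2) + 224**2) - 17871 = (89 + 2*(-14)*(7 - 1*196) + 50176) - 17871 = (89 + 2*(-14)*(7 - 196) + 50176) - 17871 = (89 + 2*(-14)*(-189) + 50176) - 17871 = (89 + 5292 + 50176) - 17871 = 55557 - 17871 = 37686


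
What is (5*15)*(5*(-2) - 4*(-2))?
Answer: -150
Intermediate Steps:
(5*15)*(5*(-2) - 4*(-2)) = 75*(-10 + 8) = 75*(-2) = -150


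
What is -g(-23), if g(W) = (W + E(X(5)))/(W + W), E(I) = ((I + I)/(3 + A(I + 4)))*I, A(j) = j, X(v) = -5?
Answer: 1/23 ≈ 0.043478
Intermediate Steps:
E(I) = 2*I²/(7 + I) (E(I) = ((I + I)/(3 + (I + 4)))*I = ((2*I)/(3 + (4 + I)))*I = ((2*I)/(7 + I))*I = (2*I/(7 + I))*I = 2*I²/(7 + I))
g(W) = (25 + W)/(2*W) (g(W) = (W + 2*(-5)²/(7 - 5))/(W + W) = (W + 2*25/2)/((2*W)) = (W + 2*25*(½))*(1/(2*W)) = (W + 25)*(1/(2*W)) = (25 + W)*(1/(2*W)) = (25 + W)/(2*W))
-g(-23) = -(25 - 23)/(2*(-23)) = -(-1)*2/(2*23) = -1*(-1/23) = 1/23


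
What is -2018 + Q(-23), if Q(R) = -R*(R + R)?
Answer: -3076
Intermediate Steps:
Q(R) = -2*R² (Q(R) = -R*2*R = -2*R²)
-2018 + Q(-23) = -2018 - 2*(-23)² = -2018 - 2*529 = -2018 - 1058 = -3076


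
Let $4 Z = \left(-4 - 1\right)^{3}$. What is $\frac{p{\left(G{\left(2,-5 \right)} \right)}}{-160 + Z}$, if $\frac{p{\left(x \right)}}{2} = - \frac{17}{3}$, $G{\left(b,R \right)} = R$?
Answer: $\frac{8}{135} \approx 0.059259$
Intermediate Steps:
$Z = - \frac{125}{4}$ ($Z = \frac{\left(-4 - 1\right)^{3}}{4} = \frac{\left(-5\right)^{3}}{4} = \frac{1}{4} \left(-125\right) = - \frac{125}{4} \approx -31.25$)
$p{\left(x \right)} = - \frac{34}{3}$ ($p{\left(x \right)} = 2 \left(- \frac{17}{3}\right) = - \frac{34}{3}$)
$\frac{p{\left(G{\left(2,-5 \right)} \right)}}{-160 + Z} = - \frac{34}{3 \left(-160 - \frac{125}{4}\right)} = - \frac{34}{3 \left(- \frac{765}{4}\right)} = \left(- \frac{34}{3}\right) \left(- \frac{4}{765}\right) = \frac{8}{135}$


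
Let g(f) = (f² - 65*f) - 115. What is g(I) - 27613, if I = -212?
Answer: 30996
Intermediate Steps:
g(f) = -115 + f² - 65*f
g(I) - 27613 = (-115 + (-212)² - 65*(-212)) - 27613 = (-115 + 44944 + 13780) - 27613 = 58609 - 27613 = 30996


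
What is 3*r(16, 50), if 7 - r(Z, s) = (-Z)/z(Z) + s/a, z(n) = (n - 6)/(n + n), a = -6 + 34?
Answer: 11847/70 ≈ 169.24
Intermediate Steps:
a = 28
z(n) = (-6 + n)/(2*n) (z(n) = (-6 + n)/((2*n)) = (-6 + n)*(1/(2*n)) = (-6 + n)/(2*n))
r(Z, s) = 7 - s/28 + 2*Z**2/(-6 + Z) (r(Z, s) = 7 - ((-Z)/(((-6 + Z)/(2*Z))) + s/28) = 7 - ((-Z)*(2*Z/(-6 + Z)) + s*(1/28)) = 7 - (-2*Z**2/(-6 + Z) + s/28) = 7 - (s/28 - 2*Z**2/(-6 + Z)) = 7 + (-s/28 + 2*Z**2/(-6 + Z)) = 7 - s/28 + 2*Z**2/(-6 + Z))
3*r(16, 50) = 3*((56*16**2 + (-6 + 16)*(196 - 1*50))/(28*(-6 + 16))) = 3*((1/28)*(56*256 + 10*(196 - 50))/10) = 3*((1/28)*(1/10)*(14336 + 10*146)) = 3*((1/28)*(1/10)*(14336 + 1460)) = 3*((1/28)*(1/10)*15796) = 3*(3949/70) = 11847/70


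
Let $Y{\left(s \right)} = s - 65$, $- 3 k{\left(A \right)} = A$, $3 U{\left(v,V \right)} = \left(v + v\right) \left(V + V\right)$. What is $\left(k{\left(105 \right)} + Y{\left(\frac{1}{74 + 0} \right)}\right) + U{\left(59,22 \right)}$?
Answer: $\frac{362011}{222} \approx 1630.7$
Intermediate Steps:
$U{\left(v,V \right)} = \frac{4 V v}{3}$ ($U{\left(v,V \right)} = \frac{\left(v + v\right) \left(V + V\right)}{3} = \frac{2 v 2 V}{3} = \frac{4 V v}{3}$)
$k{\left(A \right)} = - \frac{A}{3}$
$Y{\left(s \right)} = -65 + s$
$\left(k{\left(105 \right)} + Y{\left(\frac{1}{74 + 0} \right)}\right) + U{\left(59,22 \right)} = \left(\left(- \frac{1}{3}\right) 105 - \left(65 - \frac{1}{74 + 0}\right)\right) + \frac{4}{3} \cdot 22 \cdot 59 = \left(-35 - \left(65 - \frac{1}{74}\right)\right) + \frac{5192}{3} = \left(-35 + \left(-65 + \frac{1}{74}\right)\right) + \frac{5192}{3} = \left(-35 - \frac{4809}{74}\right) + \frac{5192}{3} = - \frac{7399}{74} + \frac{5192}{3} = \frac{362011}{222}$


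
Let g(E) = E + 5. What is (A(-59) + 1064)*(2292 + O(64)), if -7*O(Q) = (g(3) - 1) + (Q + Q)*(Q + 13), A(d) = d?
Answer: 887415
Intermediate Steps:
g(E) = 5 + E
O(Q) = -1 - 2*Q*(13 + Q)/7 (O(Q) = -(((5 + 3) - 1) + (Q + Q)*(Q + 13))/7 = -((8 - 1) + (2*Q)*(13 + Q))/7 = -(7 + 2*Q*(13 + Q))/7 = -1 - 2*Q*(13 + Q)/7)
(A(-59) + 1064)*(2292 + O(64)) = (-59 + 1064)*(2292 + (-1 - 26/7*64 - 2/7*64²)) = 1005*(2292 + (-1 - 1664/7 - 2/7*4096)) = 1005*(2292 + (-1 - 1664/7 - 8192/7)) = 1005*(2292 - 1409) = 1005*883 = 887415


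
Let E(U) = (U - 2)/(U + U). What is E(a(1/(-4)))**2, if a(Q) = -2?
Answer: 1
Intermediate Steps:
E(U) = (-2 + U)/(2*U) (E(U) = (-2 + U)/((2*U)) = (-2 + U)*(1/(2*U)) = (-2 + U)/(2*U))
E(a(1/(-4)))**2 = ((1/2)*(-2 - 2)/(-2))**2 = ((1/2)*(-1/2)*(-4))**2 = 1**2 = 1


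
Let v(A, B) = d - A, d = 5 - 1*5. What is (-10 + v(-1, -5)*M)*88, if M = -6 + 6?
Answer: -880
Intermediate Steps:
M = 0
d = 0 (d = 5 - 5 = 0)
v(A, B) = -A (v(A, B) = 0 - A = -A)
(-10 + v(-1, -5)*M)*88 = (-10 - 1*(-1)*0)*88 = (-10 + 1*0)*88 = (-10 + 0)*88 = -10*88 = -880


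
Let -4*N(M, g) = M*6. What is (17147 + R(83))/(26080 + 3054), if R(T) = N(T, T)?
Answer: 34045/58268 ≈ 0.58428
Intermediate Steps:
N(M, g) = -3*M/2 (N(M, g) = -M*6/4 = -3*M/2)
R(T) = -3*T/2
(17147 + R(83))/(26080 + 3054) = (17147 - 3/2*83)/(26080 + 3054) = (17147 - 249/2)/29134 = (34045/2)*(1/29134) = 34045/58268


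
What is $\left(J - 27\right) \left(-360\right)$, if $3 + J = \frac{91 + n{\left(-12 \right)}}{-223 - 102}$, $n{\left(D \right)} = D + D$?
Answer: $\frac{706824}{65} \approx 10874.0$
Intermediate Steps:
$n{\left(D \right)} = 2 D$
$J = - \frac{1042}{325}$ ($J = -3 + \frac{91 + 2 \left(-12\right)}{-223 - 102} = -3 + \frac{91 - 24}{-325} = -3 + 67 \left(- \frac{1}{325}\right) = -3 - \frac{67}{325} = - \frac{1042}{325} \approx -3.2062$)
$\left(J - 27\right) \left(-360\right) = \left(- \frac{1042}{325} - 27\right) \left(-360\right) = \left(- \frac{9817}{325}\right) \left(-360\right) = \frac{706824}{65}$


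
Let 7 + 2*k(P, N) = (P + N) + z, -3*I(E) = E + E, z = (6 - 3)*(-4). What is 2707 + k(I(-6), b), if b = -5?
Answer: 2697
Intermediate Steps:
z = -12 (z = 3*(-4) = -12)
I(E) = -2*E/3 (I(E) = -(E + E)/3 = -2*E/3)
k(P, N) = -19/2 + N/2 + P/2 (k(P, N) = -7/2 + ((P + N) - 12)/2 = -7/2 + ((N + P) - 12)/2 = -7/2 + (-12 + N + P)/2 = -7/2 + (-6 + N/2 + P/2) = -19/2 + N/2 + P/2)
2707 + k(I(-6), b) = 2707 + (-19/2 + (½)*(-5) + (-⅔*(-6))/2) = 2707 + (-19/2 - 5/2 + (½)*4) = 2707 + (-19/2 - 5/2 + 2) = 2707 - 10 = 2697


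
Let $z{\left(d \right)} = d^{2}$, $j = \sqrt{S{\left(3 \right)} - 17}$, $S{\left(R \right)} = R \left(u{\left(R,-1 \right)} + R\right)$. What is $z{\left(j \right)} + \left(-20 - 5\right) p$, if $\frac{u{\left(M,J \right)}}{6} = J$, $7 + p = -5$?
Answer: $274$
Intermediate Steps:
$p = -12$ ($p = -7 - 5 = -12$)
$u{\left(M,J \right)} = 6 J$
$S{\left(R \right)} = R \left(-6 + R\right)$ ($S{\left(R \right)} = R \left(6 \left(-1\right) + R\right) = R \left(-6 + R\right)$)
$j = i \sqrt{26}$ ($j = \sqrt{3 \left(-6 + 3\right) - 17} = \sqrt{3 \left(-3\right) - 17} = \sqrt{-9 - 17} = \sqrt{-26} = i \sqrt{26} \approx 5.099 i$)
$z{\left(j \right)} + \left(-20 - 5\right) p = \left(i \sqrt{26}\right)^{2} + \left(-20 - 5\right) \left(-12\right) = -26 - -300 = -26 + 300 = 274$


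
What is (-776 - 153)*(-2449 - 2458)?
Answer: 4558603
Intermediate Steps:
(-776 - 153)*(-2449 - 2458) = -929*(-4907) = 4558603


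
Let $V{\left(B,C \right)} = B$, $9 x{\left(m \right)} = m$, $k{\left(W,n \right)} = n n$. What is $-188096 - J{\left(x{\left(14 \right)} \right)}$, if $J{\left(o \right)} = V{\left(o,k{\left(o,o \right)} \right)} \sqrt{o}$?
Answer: $-188096 - \frac{14 \sqrt{14}}{27} \approx -1.881 \cdot 10^{5}$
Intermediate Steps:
$k{\left(W,n \right)} = n^{2}$
$x{\left(m \right)} = \frac{m}{9}$
$J{\left(o \right)} = o^{\frac{3}{2}}$ ($J{\left(o \right)} = o \sqrt{o} = o^{\frac{3}{2}}$)
$-188096 - J{\left(x{\left(14 \right)} \right)} = -188096 - \left(\frac{1}{9} \cdot 14\right)^{\frac{3}{2}} = -188096 - \left(\frac{14}{9}\right)^{\frac{3}{2}} = -188096 - \frac{14 \sqrt{14}}{27}$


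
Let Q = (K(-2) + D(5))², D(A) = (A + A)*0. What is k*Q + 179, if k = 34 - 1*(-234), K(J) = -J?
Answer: 1251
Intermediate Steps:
k = 268 (k = 34 + 234 = 268)
D(A) = 0 (D(A) = (2*A)*0 = 0)
Q = 4 (Q = (-1*(-2) + 0)² = (2 + 0)² = 2² = 4)
k*Q + 179 = 268*4 + 179 = 1072 + 179 = 1251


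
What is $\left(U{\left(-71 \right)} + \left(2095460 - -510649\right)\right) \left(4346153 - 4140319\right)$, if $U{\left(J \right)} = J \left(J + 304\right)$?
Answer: $533020728044$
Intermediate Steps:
$U{\left(J \right)} = J \left(304 + J\right)$
$\left(U{\left(-71 \right)} + \left(2095460 - -510649\right)\right) \left(4346153 - 4140319\right) = \left(- 71 \left(304 - 71\right) + \left(2095460 - -510649\right)\right) \left(4346153 - 4140319\right) = \left(\left(-71\right) 233 + \left(2095460 + 510649\right)\right) 205834 = \left(-16543 + 2606109\right) 205834 = 2589566 \cdot 205834 = 533020728044$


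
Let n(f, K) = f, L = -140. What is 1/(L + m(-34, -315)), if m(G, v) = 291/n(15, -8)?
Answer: -5/603 ≈ -0.0082919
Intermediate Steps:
m(G, v) = 97/5 (m(G, v) = 291/15 = 291*(1/15) = 97/5)
1/(L + m(-34, -315)) = 1/(-140 + 97/5) = 1/(-603/5) = -5/603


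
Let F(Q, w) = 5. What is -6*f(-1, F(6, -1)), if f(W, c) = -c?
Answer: 30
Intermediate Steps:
-6*f(-1, F(6, -1)) = -(-6)*5 = -6*(-5) = 30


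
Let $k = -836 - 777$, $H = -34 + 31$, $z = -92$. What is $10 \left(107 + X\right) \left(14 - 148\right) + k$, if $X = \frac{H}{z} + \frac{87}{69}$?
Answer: $- \frac{3374704}{23} \approx -1.4673 \cdot 10^{5}$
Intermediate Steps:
$H = -3$
$X = \frac{119}{92}$ ($X = - \frac{3}{-92} + \frac{87}{69} = \left(-3\right) \left(- \frac{1}{92}\right) + 87 \cdot \frac{1}{69} = \frac{3}{92} + \frac{29}{23} = \frac{119}{92} \approx 1.2935$)
$k = -1613$ ($k = -836 - 777 = -1613$)
$10 \left(107 + X\right) \left(14 - 148\right) + k = 10 \left(107 + \frac{119}{92}\right) \left(14 - 148\right) - 1613 = 10 \cdot \frac{9963}{92} \left(-134\right) - 1613 = 10 \left(- \frac{667521}{46}\right) - 1613 = - \frac{3337605}{23} - 1613 = - \frac{3374704}{23}$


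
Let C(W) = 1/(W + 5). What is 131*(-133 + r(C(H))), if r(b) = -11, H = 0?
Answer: -18864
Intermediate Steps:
C(W) = 1/(5 + W)
131*(-133 + r(C(H))) = 131*(-133 - 11) = 131*(-144) = -18864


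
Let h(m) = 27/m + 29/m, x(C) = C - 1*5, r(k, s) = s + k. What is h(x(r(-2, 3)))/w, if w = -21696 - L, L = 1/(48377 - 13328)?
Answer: 490686/760423105 ≈ 0.00064528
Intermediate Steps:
r(k, s) = k + s
x(C) = -5 + C (x(C) = C - 5 = -5 + C)
L = 1/35049 ≈ 2.8531e-5
w = -760423105/35049 (w = -21696 - 1*1/35049 = -21696 - 1/35049 = -760423105/35049 ≈ -21696.)
h(m) = 56/m
h(x(r(-2, 3)))/w = (56/(-5 + (-2 + 3)))/(-760423105/35049) = (56/(-5 + 1))*(-35049/760423105) = (56/(-4))*(-35049/760423105) = (56*(-¼))*(-35049/760423105) = -14*(-35049/760423105) = 490686/760423105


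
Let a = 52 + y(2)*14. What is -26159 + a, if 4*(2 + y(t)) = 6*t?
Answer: -26093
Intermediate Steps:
y(t) = -2 + 3*t/2 (y(t) = -2 + (6*t)/4 = -2 + 3*t/2)
a = 66 (a = 52 + (-2 + (3/2)*2)*14 = 52 + (-2 + 3)*14 = 52 + 1*14 = 52 + 14 = 66)
-26159 + a = -26159 + 66 = -26093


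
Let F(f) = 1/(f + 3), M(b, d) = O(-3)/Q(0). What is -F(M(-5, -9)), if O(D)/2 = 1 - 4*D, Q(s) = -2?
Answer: ⅒ ≈ 0.10000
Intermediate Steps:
O(D) = 2 - 8*D (O(D) = 2*(1 - 4*D) = 2 - 8*D)
M(b, d) = -13 (M(b, d) = (2 - 8*(-3))/(-2) = (2 + 24)*(-½) = 26*(-½) = -13)
F(f) = 1/(3 + f)
-F(M(-5, -9)) = -1/(3 - 13) = -1/(-10) = -1*(-⅒) = ⅒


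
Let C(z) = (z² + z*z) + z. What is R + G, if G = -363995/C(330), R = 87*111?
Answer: 421223483/43626 ≈ 9655.3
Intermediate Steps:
R = 9657
C(z) = z + 2*z² (C(z) = (z² + z²) + z = 2*z² + z = z + 2*z²)
G = -72799/43626 (G = -363995*1/(330*(1 + 2*330)) = -363995*1/(330*(1 + 660)) = -363995/(330*661) = -363995/218130 = -363995*1/218130 = -72799/43626 ≈ -1.6687)
R + G = 9657 - 72799/43626 = 421223483/43626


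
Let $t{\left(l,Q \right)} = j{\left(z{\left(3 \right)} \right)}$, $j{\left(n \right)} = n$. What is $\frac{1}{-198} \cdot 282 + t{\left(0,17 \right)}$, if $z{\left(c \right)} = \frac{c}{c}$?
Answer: $- \frac{14}{33} \approx -0.42424$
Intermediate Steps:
$z{\left(c \right)} = 1$
$t{\left(l,Q \right)} = 1$
$\frac{1}{-198} \cdot 282 + t{\left(0,17 \right)} = \frac{1}{-198} \cdot 282 + 1 = \left(- \frac{1}{198}\right) 282 + 1 = - \frac{47}{33} + 1 = - \frac{14}{33}$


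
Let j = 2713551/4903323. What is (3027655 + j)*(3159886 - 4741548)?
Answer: -7826892952691318264/1634441 ≈ -4.7887e+12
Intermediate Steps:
j = 904517/1634441 (j = 2713551*(1/4903323) = 904517/1634441 ≈ 0.55341)
(3027655 + j)*(3159886 - 4741548) = (3027655 + 904517/1634441)*(3159886 - 4741548) = (4948524370372/1634441)*(-1581662) = -7826892952691318264/1634441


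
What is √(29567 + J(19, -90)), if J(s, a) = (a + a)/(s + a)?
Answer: √149060027/71 ≈ 171.96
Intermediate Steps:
J(s, a) = 2*a/(a + s) (J(s, a) = (2*a)/(a + s) = 2*a/(a + s))
√(29567 + J(19, -90)) = √(29567 + 2*(-90)/(-90 + 19)) = √(29567 + 2*(-90)/(-71)) = √(29567 + 2*(-90)*(-1/71)) = √(29567 + 180/71) = √(2099437/71) = √149060027/71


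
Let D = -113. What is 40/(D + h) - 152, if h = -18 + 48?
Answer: -12656/83 ≈ -152.48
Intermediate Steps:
h = 30
40/(D + h) - 152 = 40/(-113 + 30) - 152 = 40/(-83) - 152 = -1/83*40 - 152 = -40/83 - 152 = -12656/83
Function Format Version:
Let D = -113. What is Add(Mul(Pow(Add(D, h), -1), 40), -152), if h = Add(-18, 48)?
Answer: Rational(-12656, 83) ≈ -152.48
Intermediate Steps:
h = 30
Add(Mul(Pow(Add(D, h), -1), 40), -152) = Add(Mul(Pow(Add(-113, 30), -1), 40), -152) = Add(Mul(Pow(-83, -1), 40), -152) = Add(Mul(Rational(-1, 83), 40), -152) = Add(Rational(-40, 83), -152) = Rational(-12656, 83)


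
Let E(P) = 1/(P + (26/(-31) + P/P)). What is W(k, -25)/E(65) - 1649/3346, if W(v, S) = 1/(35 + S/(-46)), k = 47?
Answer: 45466151/33918402 ≈ 1.3405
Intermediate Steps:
W(v, S) = 1/(35 - S/46) (W(v, S) = 1/(35 + S*(-1/46)) = 1/(35 - S/46))
E(P) = 1/(5/31 + P) (E(P) = 1/(P + (26*(-1/31) + 1)) = 1/(P + (-26/31 + 1)) = 1/(P + 5/31) = 1/(5/31 + P))
W(k, -25)/E(65) - 1649/3346 = (-46/(-1610 - 25))/((31/(5 + 31*65))) - 1649/3346 = (-46/(-1635))/((31/(5 + 2015))) - 1649*1/3346 = (-46*(-1/1635))/((31/2020)) - 1649/3346 = 46/(1635*((31*(1/2020)))) - 1649/3346 = 46/(1635*(31/2020)) - 1649/3346 = (46/1635)*(2020/31) - 1649/3346 = 18584/10137 - 1649/3346 = 45466151/33918402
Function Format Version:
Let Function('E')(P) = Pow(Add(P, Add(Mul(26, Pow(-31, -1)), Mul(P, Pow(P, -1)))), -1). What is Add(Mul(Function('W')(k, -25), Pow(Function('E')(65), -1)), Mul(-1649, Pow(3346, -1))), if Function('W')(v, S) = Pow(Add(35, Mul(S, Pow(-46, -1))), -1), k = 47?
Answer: Rational(45466151, 33918402) ≈ 1.3405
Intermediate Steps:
Function('W')(v, S) = Pow(Add(35, Mul(Rational(-1, 46), S)), -1) (Function('W')(v, S) = Pow(Add(35, Mul(S, Rational(-1, 46))), -1) = Pow(Add(35, Mul(Rational(-1, 46), S)), -1))
Function('E')(P) = Pow(Add(Rational(5, 31), P), -1) (Function('E')(P) = Pow(Add(P, Add(Mul(26, Rational(-1, 31)), 1)), -1) = Pow(Add(P, Add(Rational(-26, 31), 1)), -1) = Pow(Add(P, Rational(5, 31)), -1) = Pow(Add(Rational(5, 31), P), -1))
Add(Mul(Function('W')(k, -25), Pow(Function('E')(65), -1)), Mul(-1649, Pow(3346, -1))) = Add(Mul(Mul(-46, Pow(Add(-1610, -25), -1)), Pow(Mul(31, Pow(Add(5, Mul(31, 65)), -1)), -1)), Mul(-1649, Pow(3346, -1))) = Add(Mul(Mul(-46, Pow(-1635, -1)), Pow(Mul(31, Pow(Add(5, 2015), -1)), -1)), Mul(-1649, Rational(1, 3346))) = Add(Mul(Mul(-46, Rational(-1, 1635)), Pow(Mul(31, Pow(2020, -1)), -1)), Rational(-1649, 3346)) = Add(Mul(Rational(46, 1635), Pow(Mul(31, Rational(1, 2020)), -1)), Rational(-1649, 3346)) = Add(Mul(Rational(46, 1635), Pow(Rational(31, 2020), -1)), Rational(-1649, 3346)) = Add(Mul(Rational(46, 1635), Rational(2020, 31)), Rational(-1649, 3346)) = Add(Rational(18584, 10137), Rational(-1649, 3346)) = Rational(45466151, 33918402)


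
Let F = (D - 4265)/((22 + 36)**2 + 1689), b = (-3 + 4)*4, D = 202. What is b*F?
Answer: -16252/5053 ≈ -3.2163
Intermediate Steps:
b = 4 (b = 1*4 = 4)
F = -4063/5053 (F = (202 - 4265)/((22 + 36)**2 + 1689) = -4063/(58**2 + 1689) = -4063/(3364 + 1689) = -4063/5053 ≈ -0.80408)
b*F = 4*(-4063/5053) = -16252/5053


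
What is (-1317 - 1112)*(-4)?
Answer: 9716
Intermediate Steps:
(-1317 - 1112)*(-4) = -2429*(-4) = 9716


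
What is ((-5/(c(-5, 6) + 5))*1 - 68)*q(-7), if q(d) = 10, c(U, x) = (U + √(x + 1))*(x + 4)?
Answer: -35950/53 + 20*√7/53 ≈ -677.30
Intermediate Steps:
c(U, x) = (4 + x)*(U + √(1 + x)) (c(U, x) = (U + √(1 + x))*(4 + x) = (4 + x)*(U + √(1 + x)))
((-5/(c(-5, 6) + 5))*1 - 68)*q(-7) = ((-5/((4*(-5) + 4*√(1 + 6) - 5*6 + 6*√(1 + 6)) + 5))*1 - 68)*10 = ((-5/((-20 + 4*√7 - 30 + 6*√7) + 5))*1 - 68)*10 = ((-5/((-50 + 10*√7) + 5))*1 - 68)*10 = ((-5/(-45 + 10*√7))*1 - 68)*10 = (-5/(-45 + 10*√7)*1 - 68)*10 = (-5/(-45 + 10*√7) - 68)*10 = (-68 - 5/(-45 + 10*√7))*10 = -680 - 50/(-45 + 10*√7)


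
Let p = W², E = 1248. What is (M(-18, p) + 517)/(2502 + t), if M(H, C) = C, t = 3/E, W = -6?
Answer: 230048/1040833 ≈ 0.22102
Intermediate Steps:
t = 1/416 (t = 3/1248 = 3*(1/1248) = 1/416 ≈ 0.0024038)
p = 36 (p = (-6)² = 36)
(M(-18, p) + 517)/(2502 + t) = (36 + 517)/(2502 + 1/416) = 553/(1040833/416) = 553*(416/1040833) = 230048/1040833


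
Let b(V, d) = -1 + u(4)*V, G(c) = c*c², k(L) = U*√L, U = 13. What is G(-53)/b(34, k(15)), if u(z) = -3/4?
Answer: 5618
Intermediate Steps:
k(L) = 13*√L
G(c) = c³
u(z) = -¾ (u(z) = -3*¼ = -¾)
b(V, d) = -1 - 3*V/4
G(-53)/b(34, k(15)) = (-53)³/(-1 - ¾*34) = -148877/(-1 - 51/2) = -148877/(-53/2) = -148877*(-2/53) = 5618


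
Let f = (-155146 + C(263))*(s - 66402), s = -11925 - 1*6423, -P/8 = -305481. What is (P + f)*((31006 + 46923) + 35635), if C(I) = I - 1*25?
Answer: 1491197169646272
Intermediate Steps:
P = 2443848 (P = -8*(-305481) = 2443848)
C(I) = -25 + I (C(I) = I - 25 = -25 + I)
s = -18348 (s = -11925 - 6423 = -18348)
f = 13128453000 (f = (-155146 + (-25 + 263))*(-18348 - 66402) = (-155146 + 238)*(-84750) = -154908*(-84750) = 13128453000)
(P + f)*((31006 + 46923) + 35635) = (2443848 + 13128453000)*((31006 + 46923) + 35635) = 13130896848*(77929 + 35635) = 13130896848*113564 = 1491197169646272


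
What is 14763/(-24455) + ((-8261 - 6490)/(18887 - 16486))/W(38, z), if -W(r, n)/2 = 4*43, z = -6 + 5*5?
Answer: -11832675567/20198460520 ≈ -0.58582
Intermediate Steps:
z = 19 (z = -6 + 25 = 19)
W(r, n) = -344 (W(r, n) = -8*43 = -2*172 = -344)
14763/(-24455) + ((-8261 - 6490)/(18887 - 16486))/W(38, z) = 14763/(-24455) + ((-8261 - 6490)/(18887 - 16486))/(-344) = 14763*(-1/24455) - 14751/2401*(-1/344) = -14763/24455 - 14751*1/2401*(-1/344) = -14763/24455 - 14751/2401*(-1/344) = -14763/24455 + 14751/825944 = -11832675567/20198460520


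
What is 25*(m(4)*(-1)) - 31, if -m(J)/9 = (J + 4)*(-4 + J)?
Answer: -31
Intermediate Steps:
m(J) = -9*(-4 + J)*(4 + J) (m(J) = -9*(J + 4)*(-4 + J) = -9*(4 + J)*(-4 + J) = -9*(-4 + J)*(4 + J))
25*(m(4)*(-1)) - 31 = 25*((144 - 9*4²)*(-1)) - 31 = 25*((144 - 9*16)*(-1)) - 31 = 25*((144 - 144)*(-1)) - 31 = 25*(0*(-1)) - 31 = 25*0 - 31 = 0 - 31 = -31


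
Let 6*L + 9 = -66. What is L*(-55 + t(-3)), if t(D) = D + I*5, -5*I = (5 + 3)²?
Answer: 1525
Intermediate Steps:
L = -25/2 (L = -3/2 + (⅙)*(-66) = -3/2 - 11 = -25/2 ≈ -12.500)
I = -64/5 (I = -(5 + 3)²/5 = -⅕*8² = -⅕*64 = -64/5 ≈ -12.800)
t(D) = -64 + D (t(D) = D - 64/5*5 = D - 64 = -64 + D)
L*(-55 + t(-3)) = -25*(-55 + (-64 - 3))/2 = -25*(-55 - 67)/2 = -25/2*(-122) = 1525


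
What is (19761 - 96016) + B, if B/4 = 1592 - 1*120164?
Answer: -550543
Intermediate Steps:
B = -474288 (B = 4*(1592 - 1*120164) = 4*(1592 - 120164) = 4*(-118572) = -474288)
(19761 - 96016) + B = (19761 - 96016) - 474288 = -76255 - 474288 = -550543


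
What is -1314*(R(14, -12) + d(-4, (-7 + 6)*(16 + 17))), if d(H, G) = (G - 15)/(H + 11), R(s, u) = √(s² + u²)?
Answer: 63072/7 - 2628*√85 ≈ -15219.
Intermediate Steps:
d(H, G) = (-15 + G)/(11 + H)
-1314*(R(14, -12) + d(-4, (-7 + 6)*(16 + 17))) = -1314*(√(14² + (-12)²) + (-15 + (-7 + 6)*(16 + 17))/(11 - 4)) = -1314*(√(196 + 144) + (-15 - 1*33)/7) = -1314*(√340 + (-15 - 33)/7) = -1314*(2*√85 + (⅐)*(-48)) = -1314*(2*√85 - 48/7) = -1314*(-48/7 + 2*√85) = 63072/7 - 2628*√85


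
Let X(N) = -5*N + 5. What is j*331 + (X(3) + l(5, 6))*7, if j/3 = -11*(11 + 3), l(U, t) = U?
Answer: -152957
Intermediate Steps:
X(N) = 5 - 5*N
j = -462 (j = 3*(-11*(11 + 3)) = 3*(-11*14) = 3*(-154) = -462)
j*331 + (X(3) + l(5, 6))*7 = -462*331 + ((5 - 5*3) + 5)*7 = -152922 + ((5 - 15) + 5)*7 = -152922 + (-10 + 5)*7 = -152922 - 5*7 = -152922 - 35 = -152957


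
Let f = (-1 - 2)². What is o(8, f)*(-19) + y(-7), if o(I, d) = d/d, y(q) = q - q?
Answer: -19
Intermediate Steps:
y(q) = 0
f = 9 (f = (-3)² = 9)
o(I, d) = 1
o(8, f)*(-19) + y(-7) = 1*(-19) + 0 = -19 + 0 = -19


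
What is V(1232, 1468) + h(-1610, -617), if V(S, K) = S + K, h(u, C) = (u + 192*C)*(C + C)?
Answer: 148174016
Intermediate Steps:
h(u, C) = 2*C*(u + 192*C) (h(u, C) = (u + 192*C)*(2*C) = 2*C*(u + 192*C))
V(S, K) = K + S
V(1232, 1468) + h(-1610, -617) = (1468 + 1232) + 2*(-617)*(-1610 + 192*(-617)) = 2700 + 2*(-617)*(-1610 - 118464) = 2700 + 2*(-617)*(-120074) = 2700 + 148171316 = 148174016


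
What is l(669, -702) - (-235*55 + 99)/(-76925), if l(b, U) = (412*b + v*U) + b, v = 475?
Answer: -4396507351/76925 ≈ -57153.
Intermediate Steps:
l(b, U) = 413*b + 475*U (l(b, U) = (412*b + 475*U) + b = 413*b + 475*U)
l(669, -702) - (-235*55 + 99)/(-76925) = (413*669 + 475*(-702)) - (-235*55 + 99)/(-76925) = (276297 - 333450) - (-12925 + 99)*(-1)/76925 = -57153 - (-12826)*(-1)/76925 = -57153 - 1*12826/76925 = -57153 - 12826/76925 = -4396507351/76925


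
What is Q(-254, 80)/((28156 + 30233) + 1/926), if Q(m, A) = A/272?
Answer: 926/183831931 ≈ 5.0372e-6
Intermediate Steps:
Q(m, A) = A/272 (Q(m, A) = A*(1/272) = A/272)
Q(-254, 80)/((28156 + 30233) + 1/926) = ((1/272)*80)/((28156 + 30233) + 1/926) = 5/(17*(58389 + 1/926)) = 5/(17*(54068215/926)) = (5/17)*(926/54068215) = 926/183831931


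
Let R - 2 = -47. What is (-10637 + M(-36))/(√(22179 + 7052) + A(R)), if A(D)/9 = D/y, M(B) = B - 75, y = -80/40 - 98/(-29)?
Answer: 201976416/3647017 + 687872*√29231/3647017 ≈ 87.628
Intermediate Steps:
y = 40/29 (y = -80*1/40 - 98*(-1/29) = -2 + 98/29 = 40/29 ≈ 1.3793)
R = -45 (R = 2 - 47 = -45)
M(B) = -75 + B
A(D) = 261*D/40 (A(D) = 9*(D/(40/29)) = 9*(D*(29/40)) = 9*(29*D/40) = 261*D/40)
(-10637 + M(-36))/(√(22179 + 7052) + A(R)) = (-10637 + (-75 - 36))/(√(22179 + 7052) + (261/40)*(-45)) = (-10637 - 111)/(√29231 - 2349/8) = -10748/(-2349/8 + √29231)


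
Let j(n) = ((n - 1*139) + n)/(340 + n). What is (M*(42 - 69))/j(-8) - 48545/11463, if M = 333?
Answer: 34209668081/1776765 ≈ 19254.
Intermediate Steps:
j(n) = (-139 + 2*n)/(340 + n) (j(n) = ((n - 139) + n)/(340 + n) = ((-139 + n) + n)/(340 + n) = (-139 + 2*n)/(340 + n))
(M*(42 - 69))/j(-8) - 48545/11463 = (333*(42 - 69))/(((-139 + 2*(-8))/(340 - 8))) - 48545/11463 = (333*(-27))/(((-139 - 16)/332)) - 48545*1/11463 = -8991/((1/332)*(-155)) - 48545/11463 = -8991/(-155/332) - 48545/11463 = -8991*(-332/155) - 48545/11463 = 2985012/155 - 48545/11463 = 34209668081/1776765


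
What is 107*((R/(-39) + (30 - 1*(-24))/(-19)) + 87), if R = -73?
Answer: 6821036/741 ≈ 9205.2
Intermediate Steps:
107*((R/(-39) + (30 - 1*(-24))/(-19)) + 87) = 107*((-73/(-39) + (30 - 1*(-24))/(-19)) + 87) = 107*((-73*(-1/39) + (30 + 24)*(-1/19)) + 87) = 107*((73/39 + 54*(-1/19)) + 87) = 107*((73/39 - 54/19) + 87) = 107*(-719/741 + 87) = 107*(63748/741) = 6821036/741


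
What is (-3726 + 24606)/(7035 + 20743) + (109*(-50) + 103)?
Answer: -74254043/13889 ≈ -5346.3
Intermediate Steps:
(-3726 + 24606)/(7035 + 20743) + (109*(-50) + 103) = 20880/27778 + (-5450 + 103) = 20880*(1/27778) - 5347 = 10440/13889 - 5347 = -74254043/13889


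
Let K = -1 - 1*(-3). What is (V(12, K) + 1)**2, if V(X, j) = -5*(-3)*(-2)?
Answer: 841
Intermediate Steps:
K = 2 (K = -1 + 3 = 2)
V(X, j) = -30 (V(X, j) = 15*(-2) = -30)
(V(12, K) + 1)**2 = (-30 + 1)**2 = (-29)**2 = 841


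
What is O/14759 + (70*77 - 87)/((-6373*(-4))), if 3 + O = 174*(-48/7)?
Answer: 334424323/2633654996 ≈ 0.12698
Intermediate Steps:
O = -8373/7 (O = -3 + 174*(-48/7) = -3 - 8352/7 = -8373/7 ≈ -1196.1)
O/14759 + (70*77 - 87)/((-6373*(-4))) = -8373/7/14759 + (70*77 - 87)/((-6373*(-4))) = -8373/7*1/14759 + (5390 - 87)/25492 = -8373/103313 + 5303*(1/25492) = -8373/103313 + 5303/25492 = 334424323/2633654996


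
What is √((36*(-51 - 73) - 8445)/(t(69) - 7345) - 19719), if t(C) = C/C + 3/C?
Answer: I*√562551177377922/168911 ≈ 140.42*I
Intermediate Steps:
t(C) = 1 + 3/C
√((36*(-51 - 73) - 8445)/(t(69) - 7345) - 19719) = √((36*(-51 - 73) - 8445)/((3 + 69)/69 - 7345) - 19719) = √((36*(-124) - 8445)/((1/69)*72 - 7345) - 19719) = √((-4464 - 8445)/(24/23 - 7345) - 19719) = √(-12909/(-168911/23) - 19719) = √(-12909*(-23/168911) - 19719) = √(296907/168911 - 19719) = √(-3330459102/168911) = I*√562551177377922/168911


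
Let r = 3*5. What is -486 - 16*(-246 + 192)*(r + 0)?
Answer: 12474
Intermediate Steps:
r = 15
-486 - 16*(-246 + 192)*(r + 0) = -486 - 16*(-246 + 192)*(15 + 0) = -486 - (-864)*15 = -486 - 16*(-810) = -486 + 12960 = 12474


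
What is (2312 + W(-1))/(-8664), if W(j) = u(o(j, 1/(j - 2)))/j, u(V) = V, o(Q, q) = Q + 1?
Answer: -289/1083 ≈ -0.26685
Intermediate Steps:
o(Q, q) = 1 + Q
W(j) = (1 + j)/j
(2312 + W(-1))/(-8664) = (2312 + (1 - 1)/(-1))/(-8664) = (2312 - 1*0)*(-1/8664) = (2312 + 0)*(-1/8664) = 2312*(-1/8664) = -289/1083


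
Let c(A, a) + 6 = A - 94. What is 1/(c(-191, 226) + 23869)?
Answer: 1/23578 ≈ 4.2412e-5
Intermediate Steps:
c(A, a) = -100 + A (c(A, a) = -6 + (A - 94) = -6 + (-94 + A) = -100 + A)
1/(c(-191, 226) + 23869) = 1/((-100 - 191) + 23869) = 1/(-291 + 23869) = 1/23578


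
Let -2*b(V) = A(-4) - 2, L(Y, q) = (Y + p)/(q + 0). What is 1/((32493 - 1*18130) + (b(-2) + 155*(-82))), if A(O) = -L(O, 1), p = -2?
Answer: 1/1651 ≈ 0.00060569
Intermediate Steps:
L(Y, q) = (-2 + Y)/q (L(Y, q) = (Y - 2)/(q + 0) = (-2 + Y)/q)
A(O) = 2 - O (A(O) = -(-2 + O)/1 = -(-2 + O) = 2 - O)
b(V) = -2 (b(V) = -((2 - 1*(-4)) - 2)/2 = -((2 + 4) - 2)/2 = -(6 - 2)/2 = -½*4 = -2)
1/((32493 - 1*18130) + (b(-2) + 155*(-82))) = 1/((32493 - 1*18130) + (-2 + 155*(-82))) = 1/((32493 - 18130) + (-2 - 12710)) = 1/(14363 - 12712) = 1/1651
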